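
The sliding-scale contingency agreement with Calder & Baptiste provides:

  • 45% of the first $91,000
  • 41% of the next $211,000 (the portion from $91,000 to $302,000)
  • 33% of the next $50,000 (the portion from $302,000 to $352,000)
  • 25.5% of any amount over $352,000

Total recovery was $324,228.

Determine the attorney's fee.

$134,795.24

First $91,000 at 45% = $40,950.00
Next $211,000 at 41% = $86,510.00
Remaining $22,228 at 33% = $7,335.24
Fee: $40,950.00 + $86,510.00 + $7,335.24 = $134,795.24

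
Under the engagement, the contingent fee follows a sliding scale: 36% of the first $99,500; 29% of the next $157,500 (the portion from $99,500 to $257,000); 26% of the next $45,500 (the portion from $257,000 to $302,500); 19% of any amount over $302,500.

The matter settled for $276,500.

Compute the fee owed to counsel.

$86,565.00

First $99,500 at 36% = $35,820.00
Next $157,500 at 29% = $45,675.00
Remaining $19,500 at 26% = $5,070.00
Fee: $35,820.00 + $45,675.00 + $5,070.00 = $86,565.00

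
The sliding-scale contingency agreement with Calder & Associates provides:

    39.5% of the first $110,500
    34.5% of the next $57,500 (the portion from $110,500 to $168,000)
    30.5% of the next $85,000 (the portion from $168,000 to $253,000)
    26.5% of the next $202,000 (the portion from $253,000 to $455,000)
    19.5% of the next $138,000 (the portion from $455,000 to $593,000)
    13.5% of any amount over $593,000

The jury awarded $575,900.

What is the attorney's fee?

First $110,500 at 39.5% = $43,647.50
Next $57,500 at 34.5% = $19,837.50
Next $85,000 at 30.5% = $25,925.00
Next $202,000 at 26.5% = $53,530.00
Remaining $120,900 at 19.5% = $23,575.50
Fee: $43,647.50 + $19,837.50 + $25,925.00 + $53,530.00 + $23,575.50 = $166,515.50

$166,515.50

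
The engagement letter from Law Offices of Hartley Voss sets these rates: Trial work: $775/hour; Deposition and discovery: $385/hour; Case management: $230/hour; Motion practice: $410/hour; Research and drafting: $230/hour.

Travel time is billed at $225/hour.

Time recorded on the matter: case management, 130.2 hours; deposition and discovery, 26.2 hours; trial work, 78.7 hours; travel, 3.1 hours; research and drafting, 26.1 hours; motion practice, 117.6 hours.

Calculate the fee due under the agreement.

$155,942.00

Trial work: 78.7 × $775 = $60,992.50
Deposition and discovery: 26.2 × $385 = $10,087.00
Case management: 130.2 × $230 = $29,946.00
Motion practice: 117.6 × $410 = $48,216.00
Research and drafting: 26.1 × $230 = $6,003.00
Subtotal: $60,992.50 + $10,087.00 + $29,946.00 + $48,216.00 + $6,003.00 = $155,244.50
Travel: 3.1 × $225 = $697.50
Total: $155,244.50 + $697.50 = $155,942.00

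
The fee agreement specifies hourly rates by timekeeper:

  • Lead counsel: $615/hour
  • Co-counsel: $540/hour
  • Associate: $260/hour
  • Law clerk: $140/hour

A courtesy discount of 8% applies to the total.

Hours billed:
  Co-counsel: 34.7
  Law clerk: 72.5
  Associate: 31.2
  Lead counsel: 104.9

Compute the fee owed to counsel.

$93,392.42

Lead counsel: 104.9 × $615 = $64,513.50
Co-counsel: 34.7 × $540 = $18,738.00
Associate: 31.2 × $260 = $8,112.00
Law clerk: 72.5 × $140 = $10,150.00
Subtotal: $101,513.50
Less 8% discount: −$8,121.08
Total: $101,513.50 − $8,121.08 = $93,392.42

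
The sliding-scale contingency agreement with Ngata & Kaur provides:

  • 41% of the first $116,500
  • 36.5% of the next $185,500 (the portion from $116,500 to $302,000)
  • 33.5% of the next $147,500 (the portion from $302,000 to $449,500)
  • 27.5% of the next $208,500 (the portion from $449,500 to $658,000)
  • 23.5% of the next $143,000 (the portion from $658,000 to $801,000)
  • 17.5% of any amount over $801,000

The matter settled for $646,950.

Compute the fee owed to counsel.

First $116,500 at 41% = $47,765.00
Next $185,500 at 36.5% = $67,707.50
Next $147,500 at 33.5% = $49,412.50
Remaining $197,450 at 27.5% = $54,298.75
Fee: $47,765.00 + $67,707.50 + $49,412.50 + $54,298.75 = $219,183.75

$219,183.75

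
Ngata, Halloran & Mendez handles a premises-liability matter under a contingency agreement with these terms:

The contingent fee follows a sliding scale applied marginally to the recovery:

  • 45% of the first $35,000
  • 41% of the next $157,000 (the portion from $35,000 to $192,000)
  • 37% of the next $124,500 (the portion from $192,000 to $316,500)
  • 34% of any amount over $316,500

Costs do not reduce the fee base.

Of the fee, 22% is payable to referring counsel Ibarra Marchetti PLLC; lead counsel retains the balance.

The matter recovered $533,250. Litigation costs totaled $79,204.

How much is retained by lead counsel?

$155,906.40

Fee base is the gross recovery, $533,250; costs are reimbursed separately.
First $35,000 at 45% = $15,750.00
Next $157,000 at 41% = $64,370.00
Next $124,500 at 37% = $46,065.00
Remaining $216,750 at 34% = $73,695.00
Fee: $15,750.00 + $64,370.00 + $46,065.00 + $73,695.00 = $199,880.00
Referral share: 22% of $199,880.00 = $43,973.60; lead counsel retains $199,880.00 − $43,973.60 = $155,906.40.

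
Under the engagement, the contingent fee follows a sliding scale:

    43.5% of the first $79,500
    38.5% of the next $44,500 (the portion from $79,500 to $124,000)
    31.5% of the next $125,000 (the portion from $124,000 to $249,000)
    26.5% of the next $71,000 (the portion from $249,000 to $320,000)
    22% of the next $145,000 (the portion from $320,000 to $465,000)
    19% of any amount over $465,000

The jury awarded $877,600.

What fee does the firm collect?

First $79,500 at 43.5% = $34,582.50
Next $44,500 at 38.5% = $17,132.50
Next $125,000 at 31.5% = $39,375.00
Next $71,000 at 26.5% = $18,815.00
Next $145,000 at 22% = $31,900.00
Remaining $412,600 at 19% = $78,394.00
Fee: $34,582.50 + $17,132.50 + $39,375.00 + $18,815.00 + $31,900.00 + $78,394.00 = $220,199.00

$220,199.00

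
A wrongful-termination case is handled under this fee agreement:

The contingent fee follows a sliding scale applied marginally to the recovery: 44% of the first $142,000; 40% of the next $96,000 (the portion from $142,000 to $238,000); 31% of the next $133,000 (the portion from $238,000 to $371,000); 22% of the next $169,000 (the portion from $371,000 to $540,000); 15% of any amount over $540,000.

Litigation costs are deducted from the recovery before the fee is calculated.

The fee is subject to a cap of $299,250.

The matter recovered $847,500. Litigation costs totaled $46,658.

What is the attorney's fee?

Fee base (net of costs): $847,500 − $46,658 = $800,842
First $142,000 at 44% = $62,480.00
Next $96,000 at 40% = $38,400.00
Next $133,000 at 31% = $41,230.00
Next $169,000 at 22% = $37,180.00
Remaining $260,842 at 15% = $39,126.30
Fee: $62,480.00 + $38,400.00 + $41,230.00 + $37,180.00 + $39,126.30 = $218,416.30
$218,416.30 is under the $299,250 cap.

$218,416.30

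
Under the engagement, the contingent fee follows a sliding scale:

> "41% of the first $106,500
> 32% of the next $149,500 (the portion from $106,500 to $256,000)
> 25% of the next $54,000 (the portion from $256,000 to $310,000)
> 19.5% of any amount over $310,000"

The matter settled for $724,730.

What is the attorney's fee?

First $106,500 at 41% = $43,665.00
Next $149,500 at 32% = $47,840.00
Next $54,000 at 25% = $13,500.00
Remaining $414,730 at 19.5% = $80,872.35
Fee: $43,665.00 + $47,840.00 + $13,500.00 + $80,872.35 = $185,877.35

$185,877.35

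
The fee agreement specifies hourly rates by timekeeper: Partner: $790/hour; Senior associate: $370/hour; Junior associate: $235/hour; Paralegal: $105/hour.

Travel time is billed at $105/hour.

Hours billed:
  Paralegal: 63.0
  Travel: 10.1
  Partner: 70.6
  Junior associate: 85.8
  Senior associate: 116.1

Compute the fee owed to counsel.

$126,569.50

Partner: 70.6 × $790 = $55,774.00
Senior associate: 116.1 × $370 = $42,957.00
Junior associate: 85.8 × $235 = $20,163.00
Paralegal: 63.0 × $105 = $6,615.00
Subtotal: $55,774.00 + $42,957.00 + $20,163.00 + $6,615.00 = $125,509.00
Travel: 10.1 × $105 = $1,060.50
Total: $125,509.00 + $1,060.50 = $126,569.50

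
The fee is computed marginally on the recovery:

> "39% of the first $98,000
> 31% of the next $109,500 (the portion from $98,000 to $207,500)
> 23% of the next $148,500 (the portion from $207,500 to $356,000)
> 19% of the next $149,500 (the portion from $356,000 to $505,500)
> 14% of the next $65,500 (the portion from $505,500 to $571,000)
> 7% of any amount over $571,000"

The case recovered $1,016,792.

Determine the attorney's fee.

First $98,000 at 39% = $38,220.00
Next $109,500 at 31% = $33,945.00
Next $148,500 at 23% = $34,155.00
Next $149,500 at 19% = $28,405.00
Next $65,500 at 14% = $9,170.00
Remaining $445,792 at 7% = $31,205.44
Fee: $38,220.00 + $33,945.00 + $34,155.00 + $28,405.00 + $9,170.00 + $31,205.44 = $175,100.44

$175,100.44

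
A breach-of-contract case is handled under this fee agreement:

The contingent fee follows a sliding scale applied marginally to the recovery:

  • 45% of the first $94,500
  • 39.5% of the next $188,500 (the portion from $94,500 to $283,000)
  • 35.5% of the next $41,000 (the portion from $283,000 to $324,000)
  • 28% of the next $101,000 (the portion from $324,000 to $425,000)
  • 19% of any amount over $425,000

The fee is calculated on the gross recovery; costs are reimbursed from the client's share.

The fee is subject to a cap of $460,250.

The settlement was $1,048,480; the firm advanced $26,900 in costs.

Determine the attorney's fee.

Fee base is the gross recovery, $1,048,480; costs are reimbursed separately.
First $94,500 at 45% = $42,525.00
Next $188,500 at 39.5% = $74,457.50
Next $41,000 at 35.5% = $14,555.00
Next $101,000 at 28% = $28,280.00
Remaining $623,480 at 19% = $118,461.20
Fee: $42,525.00 + $74,457.50 + $14,555.00 + $28,280.00 + $118,461.20 = $278,278.70
$278,278.70 is under the $460,250 cap.

$278,278.70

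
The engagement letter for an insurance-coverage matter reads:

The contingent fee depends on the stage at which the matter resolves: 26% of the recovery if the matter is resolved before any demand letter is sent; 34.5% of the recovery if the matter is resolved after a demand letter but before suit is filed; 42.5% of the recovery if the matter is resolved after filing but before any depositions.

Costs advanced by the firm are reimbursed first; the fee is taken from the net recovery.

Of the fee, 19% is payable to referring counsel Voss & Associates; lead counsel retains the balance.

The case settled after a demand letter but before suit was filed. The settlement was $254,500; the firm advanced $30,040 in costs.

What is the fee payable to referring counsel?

$14,713.35

Fee base (net of costs): $254,500 − $30,040 = $224,460
The matter settled after a demand letter but before suit was filed, so the 34.5% rate applies.
$224,460 × 34.5% = $77,438.70
Referral share: 19% of $77,438.70 = $14,713.35; lead counsel retains $77,438.70 − $14,713.35 = $62,725.35.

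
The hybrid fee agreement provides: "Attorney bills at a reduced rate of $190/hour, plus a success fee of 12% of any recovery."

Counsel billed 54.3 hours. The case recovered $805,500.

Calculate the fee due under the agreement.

Hourly: 54.3 × $190 = $10,317.00
Success fee: 12% of $805,500 = $96,660.00
Total: $10,317.00 + $96,660.00 = $106,977.00

$106,977.00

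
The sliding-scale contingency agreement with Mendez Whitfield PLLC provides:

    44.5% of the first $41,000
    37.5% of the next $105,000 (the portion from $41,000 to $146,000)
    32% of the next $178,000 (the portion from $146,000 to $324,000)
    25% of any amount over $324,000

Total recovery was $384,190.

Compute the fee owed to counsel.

$129,627.50

First $41,000 at 44.5% = $18,245.00
Next $105,000 at 37.5% = $39,375.00
Next $178,000 at 32% = $56,960.00
Remaining $60,190 at 25% = $15,047.50
Fee: $18,245.00 + $39,375.00 + $56,960.00 + $15,047.50 = $129,627.50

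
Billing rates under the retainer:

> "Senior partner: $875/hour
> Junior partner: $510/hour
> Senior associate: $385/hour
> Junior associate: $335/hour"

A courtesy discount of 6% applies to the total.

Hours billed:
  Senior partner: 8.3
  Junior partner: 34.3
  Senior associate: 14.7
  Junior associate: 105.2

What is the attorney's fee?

Senior partner: 8.3 × $875 = $7,262.50
Junior partner: 34.3 × $510 = $17,493.00
Senior associate: 14.7 × $385 = $5,659.50
Junior associate: 105.2 × $335 = $35,242.00
Subtotal: $65,657.00
Less 6% discount: −$3,939.42
Total: $65,657.00 − $3,939.42 = $61,717.58

$61,717.58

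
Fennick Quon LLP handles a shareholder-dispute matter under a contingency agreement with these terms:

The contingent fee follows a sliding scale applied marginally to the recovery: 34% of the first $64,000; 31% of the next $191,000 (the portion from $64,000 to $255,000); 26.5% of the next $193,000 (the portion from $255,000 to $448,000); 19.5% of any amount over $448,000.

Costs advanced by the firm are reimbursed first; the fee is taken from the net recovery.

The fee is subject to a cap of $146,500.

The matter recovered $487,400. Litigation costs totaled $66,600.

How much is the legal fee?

$124,907.00

Fee base (net of costs): $487,400 − $66,600 = $420,800
First $64,000 at 34% = $21,760.00
Next $191,000 at 31% = $59,210.00
Remaining $165,800 at 26.5% = $43,937.00
Fee: $21,760.00 + $59,210.00 + $43,937.00 = $124,907.00
$124,907.00 is under the $146,500 cap.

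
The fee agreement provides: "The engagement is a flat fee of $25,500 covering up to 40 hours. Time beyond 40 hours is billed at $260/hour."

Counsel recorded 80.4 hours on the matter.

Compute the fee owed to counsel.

Flat fee: $25,500.00
Excess hours: 80.4 − 40 = 40.4
Overrun: 40.4 × $260 = $10,504.00
Total: $25,500.00 + $10,504.00 = $36,004.00

$36,004.00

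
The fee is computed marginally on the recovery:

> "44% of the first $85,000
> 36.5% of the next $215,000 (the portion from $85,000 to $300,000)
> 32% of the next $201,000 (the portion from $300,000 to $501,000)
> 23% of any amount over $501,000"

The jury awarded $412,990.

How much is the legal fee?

$152,031.80

First $85,000 at 44% = $37,400.00
Next $215,000 at 36.5% = $78,475.00
Remaining $112,990 at 32% = $36,156.80
Fee: $37,400.00 + $78,475.00 + $36,156.80 = $152,031.80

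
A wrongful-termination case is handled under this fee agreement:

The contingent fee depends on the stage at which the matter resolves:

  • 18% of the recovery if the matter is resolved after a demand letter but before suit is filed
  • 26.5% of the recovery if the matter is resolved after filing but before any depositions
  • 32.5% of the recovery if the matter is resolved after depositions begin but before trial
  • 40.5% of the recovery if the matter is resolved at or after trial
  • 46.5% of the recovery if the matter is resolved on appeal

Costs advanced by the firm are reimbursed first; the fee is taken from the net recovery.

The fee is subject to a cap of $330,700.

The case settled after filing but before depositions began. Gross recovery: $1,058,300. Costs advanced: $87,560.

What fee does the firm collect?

Fee base (net of costs): $1,058,300 − $87,560 = $970,740
The matter settled after filing but before depositions began, so the 26.5% rate applies.
$970,740 × 26.5% = $257,246.10
$257,246.10 is under the $330,700 cap.

$257,246.10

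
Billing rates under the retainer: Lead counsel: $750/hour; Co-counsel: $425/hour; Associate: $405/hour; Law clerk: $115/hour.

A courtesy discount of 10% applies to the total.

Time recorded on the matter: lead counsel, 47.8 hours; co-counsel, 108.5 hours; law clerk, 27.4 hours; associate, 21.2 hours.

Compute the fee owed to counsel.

$84,329.55

Lead counsel: 47.8 × $750 = $35,850.00
Co-counsel: 108.5 × $425 = $46,112.50
Associate: 21.2 × $405 = $8,586.00
Law clerk: 27.4 × $115 = $3,151.00
Subtotal: $93,699.50
Less 10% discount: −$9,369.95
Total: $93,699.50 − $9,369.95 = $84,329.55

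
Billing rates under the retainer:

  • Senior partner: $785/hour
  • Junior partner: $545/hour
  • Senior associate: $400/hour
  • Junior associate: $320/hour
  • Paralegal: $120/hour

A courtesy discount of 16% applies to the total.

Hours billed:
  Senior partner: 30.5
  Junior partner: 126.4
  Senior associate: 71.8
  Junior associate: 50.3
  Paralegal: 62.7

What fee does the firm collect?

Senior partner: 30.5 × $785 = $23,942.50
Junior partner: 126.4 × $545 = $68,888.00
Senior associate: 71.8 × $400 = $28,720.00
Junior associate: 50.3 × $320 = $16,096.00
Paralegal: 62.7 × $120 = $7,524.00
Subtotal: $145,170.50
Less 16% discount: −$23,227.28
Total: $145,170.50 − $23,227.28 = $121,943.22

$121,943.22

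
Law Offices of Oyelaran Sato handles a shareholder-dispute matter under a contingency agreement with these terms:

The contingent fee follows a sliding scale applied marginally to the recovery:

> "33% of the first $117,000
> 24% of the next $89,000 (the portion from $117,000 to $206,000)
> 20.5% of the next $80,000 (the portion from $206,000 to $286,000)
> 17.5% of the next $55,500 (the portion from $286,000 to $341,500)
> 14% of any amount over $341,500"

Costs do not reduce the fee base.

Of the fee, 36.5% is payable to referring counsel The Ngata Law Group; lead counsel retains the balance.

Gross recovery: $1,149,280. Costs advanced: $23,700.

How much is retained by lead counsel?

Fee base is the gross recovery, $1,149,280; costs are reimbursed separately.
First $117,000 at 33% = $38,610.00
Next $89,000 at 24% = $21,360.00
Next $80,000 at 20.5% = $16,400.00
Next $55,500 at 17.5% = $9,712.50
Remaining $807,780 at 14% = $113,089.20
Fee: $38,610.00 + $21,360.00 + $16,400.00 + $9,712.50 + $113,089.20 = $199,171.70
Referral share: 36.5% of $199,171.70 = $72,697.67; lead counsel retains $199,171.70 − $72,697.67 = $126,474.03.

$126,474.03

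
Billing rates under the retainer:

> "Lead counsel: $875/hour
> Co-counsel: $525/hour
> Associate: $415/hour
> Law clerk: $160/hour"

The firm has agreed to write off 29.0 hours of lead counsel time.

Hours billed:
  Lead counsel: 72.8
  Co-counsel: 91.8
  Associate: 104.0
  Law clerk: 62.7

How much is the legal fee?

$139,712.00

Lead counsel: 72.8 × $875 = $63,700.00
Co-counsel: 91.8 × $525 = $48,195.00
Associate: 104.0 × $415 = $43,160.00
Law clerk: 62.7 × $160 = $10,032.00
Subtotal: $165,087.00
Write-off: 29.0 × $875 = $25,375.00
Total: $165,087.00 − $25,375.00 = $139,712.00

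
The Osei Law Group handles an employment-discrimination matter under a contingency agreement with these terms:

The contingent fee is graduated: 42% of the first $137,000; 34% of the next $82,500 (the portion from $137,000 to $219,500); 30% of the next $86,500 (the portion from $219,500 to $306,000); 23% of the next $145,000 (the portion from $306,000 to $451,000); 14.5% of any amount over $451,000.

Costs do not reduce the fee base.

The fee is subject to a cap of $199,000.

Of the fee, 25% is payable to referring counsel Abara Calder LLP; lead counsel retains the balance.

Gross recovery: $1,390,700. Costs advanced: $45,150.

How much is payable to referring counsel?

Fee base is the gross recovery, $1,390,700; costs are reimbursed separately.
First $137,000 at 42% = $57,540.00
Next $82,500 at 34% = $28,050.00
Next $86,500 at 30% = $25,950.00
Next $145,000 at 23% = $33,350.00
Remaining $939,700 at 14.5% = $136,256.50
Fee: $57,540.00 + $28,050.00 + $25,950.00 + $33,350.00 + $136,256.50 = $281,146.50
$281,146.50 exceeds the $199,000 cap, so the fee is capped at $199,000.00.
Referral share: 25% of $199,000.00 = $49,750.00; lead counsel retains $199,000.00 − $49,750.00 = $149,250.00.

$49,750.00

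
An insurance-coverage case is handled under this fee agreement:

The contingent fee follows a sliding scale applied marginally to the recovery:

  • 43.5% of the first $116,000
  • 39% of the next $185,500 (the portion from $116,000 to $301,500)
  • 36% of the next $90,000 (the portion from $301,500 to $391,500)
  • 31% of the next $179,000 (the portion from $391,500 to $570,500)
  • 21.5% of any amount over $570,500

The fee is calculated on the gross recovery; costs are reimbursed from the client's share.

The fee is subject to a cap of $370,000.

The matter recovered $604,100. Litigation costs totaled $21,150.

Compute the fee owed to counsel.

Fee base is the gross recovery, $604,100; costs are reimbursed separately.
First $116,000 at 43.5% = $50,460.00
Next $185,500 at 39% = $72,345.00
Next $90,000 at 36% = $32,400.00
Next $179,000 at 31% = $55,490.00
Remaining $33,600 at 21.5% = $7,224.00
Fee: $50,460.00 + $72,345.00 + $32,400.00 + $55,490.00 + $7,224.00 = $217,919.00
$217,919.00 is under the $370,000 cap.

$217,919.00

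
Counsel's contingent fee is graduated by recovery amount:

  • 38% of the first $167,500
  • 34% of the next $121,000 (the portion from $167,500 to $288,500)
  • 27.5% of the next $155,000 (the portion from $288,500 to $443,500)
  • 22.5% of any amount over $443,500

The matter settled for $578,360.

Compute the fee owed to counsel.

First $167,500 at 38% = $63,650.00
Next $121,000 at 34% = $41,140.00
Next $155,000 at 27.5% = $42,625.00
Remaining $134,860 at 22.5% = $30,343.50
Fee: $63,650.00 + $41,140.00 + $42,625.00 + $30,343.50 = $177,758.50

$177,758.50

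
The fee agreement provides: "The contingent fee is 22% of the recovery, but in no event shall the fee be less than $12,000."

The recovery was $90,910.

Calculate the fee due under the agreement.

$20,000.20

22% of $90,910 = $20,000.20
That exceeds the $12,000 minimum.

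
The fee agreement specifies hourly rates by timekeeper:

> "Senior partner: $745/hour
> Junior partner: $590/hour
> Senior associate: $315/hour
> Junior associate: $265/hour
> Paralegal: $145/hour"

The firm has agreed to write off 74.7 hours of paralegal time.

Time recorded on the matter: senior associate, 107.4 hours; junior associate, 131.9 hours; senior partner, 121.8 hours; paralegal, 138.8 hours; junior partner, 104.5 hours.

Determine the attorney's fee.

Senior partner: 121.8 × $745 = $90,741.00
Junior partner: 104.5 × $590 = $61,655.00
Senior associate: 107.4 × $315 = $33,831.00
Junior associate: 131.9 × $265 = $34,953.50
Paralegal: 138.8 × $145 = $20,126.00
Subtotal: $241,306.50
Write-off: 74.7 × $145 = $10,831.50
Total: $241,306.50 − $10,831.50 = $230,475.00

$230,475.00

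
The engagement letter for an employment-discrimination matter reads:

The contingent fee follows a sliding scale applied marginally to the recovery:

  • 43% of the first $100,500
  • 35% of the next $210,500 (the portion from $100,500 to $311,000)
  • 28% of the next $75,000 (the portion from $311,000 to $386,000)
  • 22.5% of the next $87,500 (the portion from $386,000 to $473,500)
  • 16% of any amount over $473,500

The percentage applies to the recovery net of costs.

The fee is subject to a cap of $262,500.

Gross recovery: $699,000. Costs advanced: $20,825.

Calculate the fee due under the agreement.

$190,325.50

Fee base (net of costs): $699,000 − $20,825 = $678,175
First $100,500 at 43% = $43,215.00
Next $210,500 at 35% = $73,675.00
Next $75,000 at 28% = $21,000.00
Next $87,500 at 22.5% = $19,687.50
Remaining $204,675 at 16% = $32,748.00
Fee: $43,215.00 + $73,675.00 + $21,000.00 + $19,687.50 + $32,748.00 = $190,325.50
$190,325.50 is under the $262,500 cap.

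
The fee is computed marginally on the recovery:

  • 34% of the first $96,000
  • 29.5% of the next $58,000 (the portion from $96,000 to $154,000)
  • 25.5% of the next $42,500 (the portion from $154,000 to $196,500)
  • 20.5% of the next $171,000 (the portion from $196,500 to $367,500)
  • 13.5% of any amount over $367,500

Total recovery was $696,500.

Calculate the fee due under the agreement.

$140,057.50

First $96,000 at 34% = $32,640.00
Next $58,000 at 29.5% = $17,110.00
Next $42,500 at 25.5% = $10,837.50
Next $171,000 at 20.5% = $35,055.00
Remaining $329,000 at 13.5% = $44,415.00
Fee: $32,640.00 + $17,110.00 + $10,837.50 + $35,055.00 + $44,415.00 = $140,057.50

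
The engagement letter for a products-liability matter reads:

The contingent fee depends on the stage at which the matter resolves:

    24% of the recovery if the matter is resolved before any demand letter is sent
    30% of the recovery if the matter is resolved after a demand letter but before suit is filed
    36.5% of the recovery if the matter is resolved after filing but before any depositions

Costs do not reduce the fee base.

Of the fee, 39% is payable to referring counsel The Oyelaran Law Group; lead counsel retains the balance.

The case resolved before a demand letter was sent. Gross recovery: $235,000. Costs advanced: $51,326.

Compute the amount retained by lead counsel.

Fee base is the gross recovery, $235,000; costs are reimbursed separately.
The matter resolved before a demand letter was sent, so the 24% rate applies.
$235,000 × 24% = $56,400.00
Referral share: 39% of $56,400.00 = $21,996.00; lead counsel retains $56,400.00 − $21,996.00 = $34,404.00.

$34,404.00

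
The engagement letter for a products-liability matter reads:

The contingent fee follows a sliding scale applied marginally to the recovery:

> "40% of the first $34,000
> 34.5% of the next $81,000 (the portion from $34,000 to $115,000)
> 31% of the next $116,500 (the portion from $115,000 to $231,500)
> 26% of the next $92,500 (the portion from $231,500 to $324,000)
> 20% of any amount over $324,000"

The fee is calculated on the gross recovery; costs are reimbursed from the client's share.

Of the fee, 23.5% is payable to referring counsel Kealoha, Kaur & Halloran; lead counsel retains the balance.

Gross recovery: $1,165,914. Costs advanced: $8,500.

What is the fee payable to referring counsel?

Fee base is the gross recovery, $1,165,914; costs are reimbursed separately.
First $34,000 at 40% = $13,600.00
Next $81,000 at 34.5% = $27,945.00
Next $116,500 at 31% = $36,115.00
Next $92,500 at 26% = $24,050.00
Remaining $841,914 at 20% = $168,382.80
Fee: $13,600.00 + $27,945.00 + $36,115.00 + $24,050.00 + $168,382.80 = $270,092.80
Referral share: 23.5% of $270,092.80 = $63,471.81; lead counsel retains $270,092.80 − $63,471.81 = $206,620.99.

$63,471.81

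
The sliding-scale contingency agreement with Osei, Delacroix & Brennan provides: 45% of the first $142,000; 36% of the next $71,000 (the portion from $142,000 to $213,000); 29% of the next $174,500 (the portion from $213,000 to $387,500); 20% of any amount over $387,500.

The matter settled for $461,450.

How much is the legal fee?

$154,855.00

First $142,000 at 45% = $63,900.00
Next $71,000 at 36% = $25,560.00
Next $174,500 at 29% = $50,605.00
Remaining $73,950 at 20% = $14,790.00
Fee: $63,900.00 + $25,560.00 + $50,605.00 + $14,790.00 = $154,855.00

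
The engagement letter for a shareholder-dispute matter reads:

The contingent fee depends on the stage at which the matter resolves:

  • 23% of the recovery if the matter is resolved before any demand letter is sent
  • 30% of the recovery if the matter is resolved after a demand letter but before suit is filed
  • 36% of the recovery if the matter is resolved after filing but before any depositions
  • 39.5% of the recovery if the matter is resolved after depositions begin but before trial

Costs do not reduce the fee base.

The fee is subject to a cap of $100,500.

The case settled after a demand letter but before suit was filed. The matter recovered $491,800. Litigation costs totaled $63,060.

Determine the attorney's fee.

$100,500.00

Fee base is the gross recovery, $491,800; costs are reimbursed separately.
The matter settled after a demand letter but before suit was filed, so the 30% rate applies.
$491,800 × 30% = $147,540.00
$147,540.00 exceeds the $100,500 cap, so the fee is capped at $100,500.00.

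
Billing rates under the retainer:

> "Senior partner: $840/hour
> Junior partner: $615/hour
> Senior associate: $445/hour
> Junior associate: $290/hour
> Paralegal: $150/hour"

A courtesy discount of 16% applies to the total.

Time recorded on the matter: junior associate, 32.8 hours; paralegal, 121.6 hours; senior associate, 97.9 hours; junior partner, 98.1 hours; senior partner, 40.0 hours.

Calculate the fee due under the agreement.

$138,809.16

Senior partner: 40.0 × $840 = $33,600.00
Junior partner: 98.1 × $615 = $60,331.50
Senior associate: 97.9 × $445 = $43,565.50
Junior associate: 32.8 × $290 = $9,512.00
Paralegal: 121.6 × $150 = $18,240.00
Subtotal: $165,249.00
Less 16% discount: −$26,439.84
Total: $165,249.00 − $26,439.84 = $138,809.16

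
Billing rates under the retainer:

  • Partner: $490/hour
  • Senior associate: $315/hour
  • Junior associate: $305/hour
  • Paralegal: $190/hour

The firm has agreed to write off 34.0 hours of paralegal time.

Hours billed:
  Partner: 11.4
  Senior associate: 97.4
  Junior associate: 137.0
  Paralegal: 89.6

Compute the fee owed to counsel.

$88,616.00

Partner: 11.4 × $490 = $5,586.00
Senior associate: 97.4 × $315 = $30,681.00
Junior associate: 137.0 × $305 = $41,785.00
Paralegal: 89.6 × $190 = $17,024.00
Subtotal: $95,076.00
Write-off: 34.0 × $190 = $6,460.00
Total: $95,076.00 − $6,460.00 = $88,616.00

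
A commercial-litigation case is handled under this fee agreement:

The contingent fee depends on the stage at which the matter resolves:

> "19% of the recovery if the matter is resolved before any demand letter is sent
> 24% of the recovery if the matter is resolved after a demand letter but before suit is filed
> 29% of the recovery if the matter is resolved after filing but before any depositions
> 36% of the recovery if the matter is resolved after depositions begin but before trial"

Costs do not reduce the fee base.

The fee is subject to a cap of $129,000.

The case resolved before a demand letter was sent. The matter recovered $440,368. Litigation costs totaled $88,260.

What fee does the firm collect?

Fee base is the gross recovery, $440,368; costs are reimbursed separately.
The matter resolved before a demand letter was sent, so the 19% rate applies.
$440,368 × 19% = $83,669.92
$83,669.92 is under the $129,000 cap.

$83,669.92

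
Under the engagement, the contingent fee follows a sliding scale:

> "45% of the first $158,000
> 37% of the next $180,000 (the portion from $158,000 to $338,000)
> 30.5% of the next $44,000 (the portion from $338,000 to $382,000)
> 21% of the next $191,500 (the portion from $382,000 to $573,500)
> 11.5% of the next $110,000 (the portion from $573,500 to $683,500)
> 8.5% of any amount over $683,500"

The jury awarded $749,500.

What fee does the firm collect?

First $158,000 at 45% = $71,100.00
Next $180,000 at 37% = $66,600.00
Next $44,000 at 30.5% = $13,420.00
Next $191,500 at 21% = $40,215.00
Next $110,000 at 11.5% = $12,650.00
Remaining $66,000 at 8.5% = $5,610.00
Fee: $71,100.00 + $66,600.00 + $13,420.00 + $40,215.00 + $12,650.00 + $5,610.00 = $209,595.00

$209,595.00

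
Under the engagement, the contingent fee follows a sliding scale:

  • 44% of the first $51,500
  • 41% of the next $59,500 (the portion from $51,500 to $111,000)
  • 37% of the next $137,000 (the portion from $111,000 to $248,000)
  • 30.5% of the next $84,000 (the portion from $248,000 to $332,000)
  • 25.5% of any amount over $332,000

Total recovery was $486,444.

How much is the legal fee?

First $51,500 at 44% = $22,660.00
Next $59,500 at 41% = $24,395.00
Next $137,000 at 37% = $50,690.00
Next $84,000 at 30.5% = $25,620.00
Remaining $154,444 at 25.5% = $39,383.22
Fee: $22,660.00 + $24,395.00 + $50,690.00 + $25,620.00 + $39,383.22 = $162,748.22

$162,748.22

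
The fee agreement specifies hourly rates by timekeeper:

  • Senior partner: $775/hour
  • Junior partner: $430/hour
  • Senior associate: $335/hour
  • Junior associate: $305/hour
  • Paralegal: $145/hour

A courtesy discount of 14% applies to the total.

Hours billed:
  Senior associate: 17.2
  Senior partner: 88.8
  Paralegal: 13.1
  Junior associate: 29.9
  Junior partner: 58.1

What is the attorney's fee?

Senior partner: 88.8 × $775 = $68,820.00
Junior partner: 58.1 × $430 = $24,983.00
Senior associate: 17.2 × $335 = $5,762.00
Junior associate: 29.9 × $305 = $9,119.50
Paralegal: 13.1 × $145 = $1,899.50
Subtotal: $110,584.00
Less 14% discount: −$15,481.76
Total: $110,584.00 − $15,481.76 = $95,102.24

$95,102.24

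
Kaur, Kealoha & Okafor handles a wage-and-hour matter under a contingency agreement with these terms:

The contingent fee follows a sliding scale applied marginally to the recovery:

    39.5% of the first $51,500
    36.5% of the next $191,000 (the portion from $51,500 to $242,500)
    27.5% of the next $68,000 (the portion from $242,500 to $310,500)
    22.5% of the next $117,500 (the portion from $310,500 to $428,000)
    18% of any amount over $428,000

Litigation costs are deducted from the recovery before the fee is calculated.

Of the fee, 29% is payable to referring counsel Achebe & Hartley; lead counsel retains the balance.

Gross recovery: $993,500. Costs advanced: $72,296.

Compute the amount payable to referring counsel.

Fee base (net of costs): $993,500 − $72,296 = $921,204
First $51,500 at 39.5% = $20,342.50
Next $191,000 at 36.5% = $69,715.00
Next $68,000 at 27.5% = $18,700.00
Next $117,500 at 22.5% = $26,437.50
Remaining $493,204 at 18% = $88,776.72
Fee: $20,342.50 + $69,715.00 + $18,700.00 + $26,437.50 + $88,776.72 = $223,971.72
Referral share: 29% of $223,971.72 = $64,951.80; lead counsel retains $223,971.72 − $64,951.80 = $159,019.92.

$64,951.80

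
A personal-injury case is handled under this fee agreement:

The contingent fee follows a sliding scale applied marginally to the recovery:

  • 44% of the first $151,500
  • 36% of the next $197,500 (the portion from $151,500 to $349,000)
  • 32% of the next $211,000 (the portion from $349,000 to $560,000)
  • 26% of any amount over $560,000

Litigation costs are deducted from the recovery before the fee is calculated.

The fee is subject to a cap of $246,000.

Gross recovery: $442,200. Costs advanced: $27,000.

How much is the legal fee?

$158,944.00

Fee base (net of costs): $442,200 − $27,000 = $415,200
First $151,500 at 44% = $66,660.00
Next $197,500 at 36% = $71,100.00
Remaining $66,200 at 32% = $21,184.00
Fee: $66,660.00 + $71,100.00 + $21,184.00 = $158,944.00
$158,944.00 is under the $246,000 cap.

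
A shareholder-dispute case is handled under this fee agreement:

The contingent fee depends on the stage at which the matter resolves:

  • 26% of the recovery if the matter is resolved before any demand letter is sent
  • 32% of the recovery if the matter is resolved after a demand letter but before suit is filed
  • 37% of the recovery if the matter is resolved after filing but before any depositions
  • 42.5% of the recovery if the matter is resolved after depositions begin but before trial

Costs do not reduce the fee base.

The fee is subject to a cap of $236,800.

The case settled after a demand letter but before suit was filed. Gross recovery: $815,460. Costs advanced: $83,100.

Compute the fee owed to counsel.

$236,800.00

Fee base is the gross recovery, $815,460; costs are reimbursed separately.
The matter settled after a demand letter but before suit was filed, so the 32% rate applies.
$815,460 × 32% = $260,947.20
$260,947.20 exceeds the $236,800 cap, so the fee is capped at $236,800.00.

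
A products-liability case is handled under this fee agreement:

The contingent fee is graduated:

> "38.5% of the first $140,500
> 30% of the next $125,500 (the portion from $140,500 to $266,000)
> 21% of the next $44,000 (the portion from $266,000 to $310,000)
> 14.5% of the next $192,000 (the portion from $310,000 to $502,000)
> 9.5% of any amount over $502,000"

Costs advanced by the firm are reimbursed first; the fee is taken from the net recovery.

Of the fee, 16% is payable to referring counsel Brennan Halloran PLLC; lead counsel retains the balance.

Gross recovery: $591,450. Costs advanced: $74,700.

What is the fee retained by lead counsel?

$109,387.95

Fee base (net of costs): $591,450 − $74,700 = $516,750
First $140,500 at 38.5% = $54,092.50
Next $125,500 at 30% = $37,650.00
Next $44,000 at 21% = $9,240.00
Next $192,000 at 14.5% = $27,840.00
Remaining $14,750 at 9.5% = $1,401.25
Fee: $54,092.50 + $37,650.00 + $9,240.00 + $27,840.00 + $1,401.25 = $130,223.75
Referral share: 16% of $130,223.75 = $20,835.80; lead counsel retains $130,223.75 − $20,835.80 = $109,387.95.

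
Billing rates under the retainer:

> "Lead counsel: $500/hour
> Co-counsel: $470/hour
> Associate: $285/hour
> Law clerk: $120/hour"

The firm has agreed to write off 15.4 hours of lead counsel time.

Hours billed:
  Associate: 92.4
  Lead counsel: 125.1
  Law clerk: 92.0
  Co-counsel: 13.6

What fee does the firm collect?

Lead counsel: 125.1 × $500 = $62,550.00
Co-counsel: 13.6 × $470 = $6,392.00
Associate: 92.4 × $285 = $26,334.00
Law clerk: 92.0 × $120 = $11,040.00
Subtotal: $106,316.00
Write-off: 15.4 × $500 = $7,700.00
Total: $106,316.00 − $7,700.00 = $98,616.00

$98,616.00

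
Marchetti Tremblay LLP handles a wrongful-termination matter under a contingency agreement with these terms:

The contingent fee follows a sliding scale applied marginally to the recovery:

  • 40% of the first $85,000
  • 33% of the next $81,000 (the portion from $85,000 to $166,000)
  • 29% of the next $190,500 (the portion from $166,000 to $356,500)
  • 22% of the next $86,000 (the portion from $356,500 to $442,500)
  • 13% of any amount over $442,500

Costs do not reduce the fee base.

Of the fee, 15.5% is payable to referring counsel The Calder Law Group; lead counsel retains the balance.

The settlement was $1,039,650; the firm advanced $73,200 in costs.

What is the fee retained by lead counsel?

Fee base is the gross recovery, $1,039,650; costs are reimbursed separately.
First $85,000 at 40% = $34,000.00
Next $81,000 at 33% = $26,730.00
Next $190,500 at 29% = $55,245.00
Next $86,000 at 22% = $18,920.00
Remaining $597,150 at 13% = $77,629.50
Fee: $34,000.00 + $26,730.00 + $55,245.00 + $18,920.00 + $77,629.50 = $212,524.50
Referral share: 15.5% of $212,524.50 = $32,941.30; lead counsel retains $212,524.50 − $32,941.30 = $179,583.20.

$179,583.20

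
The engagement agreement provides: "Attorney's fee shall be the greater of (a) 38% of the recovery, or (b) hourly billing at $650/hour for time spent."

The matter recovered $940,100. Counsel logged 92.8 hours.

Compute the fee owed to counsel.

(a) 38% of $940,100 = $357,238.00
(b) 92.8 × $650 = $60,320.00
The greater is (a): $357,238.00.

$357,238.00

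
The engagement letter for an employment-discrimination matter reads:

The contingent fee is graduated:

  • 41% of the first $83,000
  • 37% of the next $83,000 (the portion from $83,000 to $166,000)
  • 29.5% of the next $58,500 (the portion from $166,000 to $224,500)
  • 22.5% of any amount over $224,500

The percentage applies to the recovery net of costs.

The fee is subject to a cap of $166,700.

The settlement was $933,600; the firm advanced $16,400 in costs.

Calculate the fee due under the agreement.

$166,700.00

Fee base (net of costs): $933,600 − $16,400 = $917,200
First $83,000 at 41% = $34,030.00
Next $83,000 at 37% = $30,710.00
Next $58,500 at 29.5% = $17,257.50
Remaining $692,700 at 22.5% = $155,857.50
Fee: $34,030.00 + $30,710.00 + $17,257.50 + $155,857.50 = $237,855.00
$237,855.00 exceeds the $166,700 cap, so the fee is capped at $166,700.00.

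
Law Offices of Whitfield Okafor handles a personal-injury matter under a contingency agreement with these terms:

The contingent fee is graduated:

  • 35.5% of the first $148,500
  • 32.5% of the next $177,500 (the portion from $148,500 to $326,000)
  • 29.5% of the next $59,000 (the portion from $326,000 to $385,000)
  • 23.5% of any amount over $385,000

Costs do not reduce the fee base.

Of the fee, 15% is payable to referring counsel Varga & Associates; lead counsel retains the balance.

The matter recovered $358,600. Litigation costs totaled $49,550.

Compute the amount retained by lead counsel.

Fee base is the gross recovery, $358,600; costs are reimbursed separately.
First $148,500 at 35.5% = $52,717.50
Next $177,500 at 32.5% = $57,687.50
Remaining $32,600 at 29.5% = $9,617.00
Fee: $52,717.50 + $57,687.50 + $9,617.00 = $120,022.00
Referral share: 15% of $120,022.00 = $18,003.30; lead counsel retains $120,022.00 − $18,003.30 = $102,018.70.

$102,018.70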